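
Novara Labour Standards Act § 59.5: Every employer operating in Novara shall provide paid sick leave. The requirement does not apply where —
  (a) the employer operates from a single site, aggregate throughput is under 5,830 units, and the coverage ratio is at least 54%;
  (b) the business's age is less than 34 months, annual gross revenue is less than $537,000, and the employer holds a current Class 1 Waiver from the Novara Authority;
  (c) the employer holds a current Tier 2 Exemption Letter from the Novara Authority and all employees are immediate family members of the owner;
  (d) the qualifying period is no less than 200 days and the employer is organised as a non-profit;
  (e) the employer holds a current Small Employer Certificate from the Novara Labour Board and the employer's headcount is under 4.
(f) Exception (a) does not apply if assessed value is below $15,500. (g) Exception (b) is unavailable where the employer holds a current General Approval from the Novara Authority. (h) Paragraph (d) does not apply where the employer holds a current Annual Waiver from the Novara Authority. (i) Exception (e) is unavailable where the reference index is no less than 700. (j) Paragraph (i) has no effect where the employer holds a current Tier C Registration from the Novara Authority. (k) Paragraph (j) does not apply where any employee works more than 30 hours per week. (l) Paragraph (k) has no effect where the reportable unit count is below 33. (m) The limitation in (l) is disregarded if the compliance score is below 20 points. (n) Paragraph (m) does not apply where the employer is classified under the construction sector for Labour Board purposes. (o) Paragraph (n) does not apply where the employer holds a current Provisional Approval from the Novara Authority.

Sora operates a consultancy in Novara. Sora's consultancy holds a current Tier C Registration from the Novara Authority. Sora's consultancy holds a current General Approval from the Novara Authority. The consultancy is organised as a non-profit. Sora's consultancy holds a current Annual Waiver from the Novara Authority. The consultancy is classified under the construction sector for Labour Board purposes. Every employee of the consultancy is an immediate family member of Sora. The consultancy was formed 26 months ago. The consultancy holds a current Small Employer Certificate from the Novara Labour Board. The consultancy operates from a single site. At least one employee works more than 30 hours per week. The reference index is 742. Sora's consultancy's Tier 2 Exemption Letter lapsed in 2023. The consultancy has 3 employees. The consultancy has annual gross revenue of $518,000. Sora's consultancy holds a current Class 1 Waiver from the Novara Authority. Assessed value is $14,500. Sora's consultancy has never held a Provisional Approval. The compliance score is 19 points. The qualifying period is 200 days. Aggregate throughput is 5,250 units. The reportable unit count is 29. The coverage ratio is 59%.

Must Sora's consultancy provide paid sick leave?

Exception (a) is satisfied on its face — the employer operates from a single site; aggregate throughput is 5,250 units, under the 5,830 units limit; the coverage ratio is 59%, meeting the 54% threshold. But: (f) applies — assessed value is $14,500, below the $15,500 limit. So (a) is unavailable.
Exception (b) is satisfied on its face — the business's age is 26 months, less than the 34 months limit; annual gross revenue is $518,000, less than the $537,000 limit; a current Class 1 Waiver is held. However, paragraph (g) must be considered: (g) is engaged — a current General Approval is held. So (b) is unavailable.
Exception (c) fails — the Tier 2 Exemption Letter is not current.
Exception (d)'s conditions are all satisfied: the qualifying period is 200 days, meeting the 200 days threshold; the employer is a non-profit. However, paragraph (h) must be considered: (h) operates — a current Annual Waiver is held. So (d) is unavailable.
Exception (e)'s conditions are all satisfied: a current Small Employer Certificate is held; the employer's headcount is 3, under the 4 limit. Considering the limiting provisions: (i) is engaged (the reference index is 742, meeting the 700 threshold), but is displaced by (j): (j) applies — a current Tier C Registration is held. (k) operates (at least one employee exceeds 30 hours/week), but is displaced by (l): (l) is engaged — the reportable unit count is 29, below the 33 limit. (m) is engaged (the compliance score is 19 points, below the 20 points limit), but is displaced by (n): (n) operates against (m): the consultancy is classified under the construction sector. (o) is inapplicable (no current Provisional Approval is held), so (n) stands. (e) remains available.

No — exception (e) applies; Sora's consultancy is not required to provide paid sick leave.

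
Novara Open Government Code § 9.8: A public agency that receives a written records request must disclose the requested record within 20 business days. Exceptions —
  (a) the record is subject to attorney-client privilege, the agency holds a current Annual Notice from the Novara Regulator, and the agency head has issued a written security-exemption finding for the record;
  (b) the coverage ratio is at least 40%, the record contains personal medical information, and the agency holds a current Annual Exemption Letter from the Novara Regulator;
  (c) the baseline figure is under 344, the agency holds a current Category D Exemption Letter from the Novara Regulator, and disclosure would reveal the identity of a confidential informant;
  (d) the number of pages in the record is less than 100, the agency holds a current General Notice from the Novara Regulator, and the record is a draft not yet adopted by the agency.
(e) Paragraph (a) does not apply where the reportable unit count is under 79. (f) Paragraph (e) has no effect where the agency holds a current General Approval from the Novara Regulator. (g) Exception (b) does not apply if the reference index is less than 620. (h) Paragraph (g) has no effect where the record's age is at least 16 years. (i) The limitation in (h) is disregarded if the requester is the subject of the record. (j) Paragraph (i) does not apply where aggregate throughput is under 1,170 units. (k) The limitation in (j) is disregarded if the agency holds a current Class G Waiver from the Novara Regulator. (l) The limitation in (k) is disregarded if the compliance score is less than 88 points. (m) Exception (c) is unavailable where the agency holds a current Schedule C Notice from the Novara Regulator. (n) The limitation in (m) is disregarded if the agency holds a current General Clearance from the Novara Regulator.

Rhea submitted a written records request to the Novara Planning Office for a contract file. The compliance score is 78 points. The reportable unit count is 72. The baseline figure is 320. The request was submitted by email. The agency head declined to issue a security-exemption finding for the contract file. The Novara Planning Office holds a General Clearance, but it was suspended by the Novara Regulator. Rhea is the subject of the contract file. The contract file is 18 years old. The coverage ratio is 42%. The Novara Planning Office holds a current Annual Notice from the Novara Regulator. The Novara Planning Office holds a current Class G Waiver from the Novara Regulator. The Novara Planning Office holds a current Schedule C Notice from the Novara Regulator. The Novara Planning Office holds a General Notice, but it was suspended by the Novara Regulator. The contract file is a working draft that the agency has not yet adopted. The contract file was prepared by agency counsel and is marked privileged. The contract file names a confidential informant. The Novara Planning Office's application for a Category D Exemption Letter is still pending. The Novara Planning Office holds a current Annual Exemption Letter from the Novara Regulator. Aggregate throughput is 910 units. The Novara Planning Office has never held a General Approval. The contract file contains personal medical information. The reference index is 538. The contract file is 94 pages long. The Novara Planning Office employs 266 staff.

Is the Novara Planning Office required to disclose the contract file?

Exception (a) fails — the agency head declined to issue a security-exemption finding.
All of (b)'s requirements are met (the coverage ratio is 42%, meeting the 40% threshold; the contract file contains personal medical information; a current Annual Exemption Letter is held). Considering the limiting provisions: (g) would limit (b) — the reference index is 538, less than the 620 limit — but (h) sets (g) aside: (h) operates against (g): the record's age is 18 years, meeting the 16 years threshold. (i) is triggered (Rhea is the subject of the contract file), but is itself disapplied by (j): (j) operates against (i): aggregate throughput is 910 units, under the 1,170 units limit. (k) is triggered (a current Class G Waiver is held), but is overridden by (l): (l) operates against (k): the compliance score is 78 points, less than the 88 points limit. Exception (b) stands.
Exception (c) does not apply: no current Category D Exemption Letter is held.
Exception (d) does not apply: there is no General Notice in force.

No — exception (b) applies; the Novara Planning Office is not required to disclose the contract file.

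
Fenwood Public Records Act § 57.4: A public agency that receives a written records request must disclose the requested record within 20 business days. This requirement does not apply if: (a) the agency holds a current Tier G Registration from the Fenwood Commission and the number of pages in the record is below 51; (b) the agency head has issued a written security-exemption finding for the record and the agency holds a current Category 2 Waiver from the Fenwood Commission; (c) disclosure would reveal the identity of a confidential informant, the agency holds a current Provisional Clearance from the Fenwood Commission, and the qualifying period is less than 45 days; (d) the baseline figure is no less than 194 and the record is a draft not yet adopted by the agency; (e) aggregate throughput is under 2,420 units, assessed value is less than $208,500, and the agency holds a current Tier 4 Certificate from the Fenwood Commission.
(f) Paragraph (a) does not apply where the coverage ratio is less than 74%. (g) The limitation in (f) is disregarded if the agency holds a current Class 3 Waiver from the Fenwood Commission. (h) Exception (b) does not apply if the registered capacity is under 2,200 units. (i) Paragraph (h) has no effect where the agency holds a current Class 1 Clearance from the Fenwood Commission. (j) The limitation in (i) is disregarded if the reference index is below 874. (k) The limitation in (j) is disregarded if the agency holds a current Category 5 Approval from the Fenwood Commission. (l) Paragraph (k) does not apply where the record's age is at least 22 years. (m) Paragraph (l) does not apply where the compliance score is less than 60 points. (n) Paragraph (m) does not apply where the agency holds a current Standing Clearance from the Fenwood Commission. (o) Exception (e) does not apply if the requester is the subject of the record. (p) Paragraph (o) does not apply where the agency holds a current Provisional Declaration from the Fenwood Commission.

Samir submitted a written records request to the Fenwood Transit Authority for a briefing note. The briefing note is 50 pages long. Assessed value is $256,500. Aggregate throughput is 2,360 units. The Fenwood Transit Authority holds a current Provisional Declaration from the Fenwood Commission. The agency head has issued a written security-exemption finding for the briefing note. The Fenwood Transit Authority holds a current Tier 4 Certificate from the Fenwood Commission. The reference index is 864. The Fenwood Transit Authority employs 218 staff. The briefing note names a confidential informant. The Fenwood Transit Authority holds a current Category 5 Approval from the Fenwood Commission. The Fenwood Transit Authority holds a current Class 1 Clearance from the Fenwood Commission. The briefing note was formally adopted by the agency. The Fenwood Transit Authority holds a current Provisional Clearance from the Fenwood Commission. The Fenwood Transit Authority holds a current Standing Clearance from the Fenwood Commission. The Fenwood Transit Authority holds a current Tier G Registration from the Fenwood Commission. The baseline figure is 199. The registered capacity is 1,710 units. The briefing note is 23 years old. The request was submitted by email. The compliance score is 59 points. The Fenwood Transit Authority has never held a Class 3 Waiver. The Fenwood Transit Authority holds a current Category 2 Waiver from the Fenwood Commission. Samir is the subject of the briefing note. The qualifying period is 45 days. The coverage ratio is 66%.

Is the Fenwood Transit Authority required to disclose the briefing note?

Yes — the Fenwood Transit Authority must disclose the briefing note.

Exception (a)'s conditions are all satisfied: a current Tier G Registration is held; the number of pages in the record is 50, below the 51 limit. Turning to paragraphs (f)–(g): (f) operates — the coverage ratio is 66%, less than the 74% limit. (g), which would lift (f), is not triggered — there is no Class 3 Waiver in force. (a) is therefore removed.
All of (b)'s requirements are met (a written security-exemption finding has been issued; a current Category 2 Waiver is held). Turning to paragraphs (h)–(n): (h) is triggered — the registered capacity is 1,710 units, under the 2,200 units limit. (i) would limit (h) — a current Class 1 Clearance is held — but (j) sets (i) aside: (j) operates against (i): the reference index is 864, below the 874 limit. (k) is engaged (a current Category 5 Approval is held), but is displaced by (l): (l) operates against (k): the record's age is 23 years, meeting the 22 years threshold. (m) is engaged (the compliance score is 59 points, less than the 60 points limit), but is overridden by (n): (n) applies — a current Standing Clearance is held. So (b) is unavailable.
Exception (c) fails — the qualifying period is 45 days, not less than 45 days.
Exception (d) requires that the record is a draft not yet adopted by the agency; but the briefing note has been formally adopted, so (d) is unavailable.
Exception (e) does not apply: assessed value is $256,500, not less than $208,500.
Every exception is unavailable, so the rule governs.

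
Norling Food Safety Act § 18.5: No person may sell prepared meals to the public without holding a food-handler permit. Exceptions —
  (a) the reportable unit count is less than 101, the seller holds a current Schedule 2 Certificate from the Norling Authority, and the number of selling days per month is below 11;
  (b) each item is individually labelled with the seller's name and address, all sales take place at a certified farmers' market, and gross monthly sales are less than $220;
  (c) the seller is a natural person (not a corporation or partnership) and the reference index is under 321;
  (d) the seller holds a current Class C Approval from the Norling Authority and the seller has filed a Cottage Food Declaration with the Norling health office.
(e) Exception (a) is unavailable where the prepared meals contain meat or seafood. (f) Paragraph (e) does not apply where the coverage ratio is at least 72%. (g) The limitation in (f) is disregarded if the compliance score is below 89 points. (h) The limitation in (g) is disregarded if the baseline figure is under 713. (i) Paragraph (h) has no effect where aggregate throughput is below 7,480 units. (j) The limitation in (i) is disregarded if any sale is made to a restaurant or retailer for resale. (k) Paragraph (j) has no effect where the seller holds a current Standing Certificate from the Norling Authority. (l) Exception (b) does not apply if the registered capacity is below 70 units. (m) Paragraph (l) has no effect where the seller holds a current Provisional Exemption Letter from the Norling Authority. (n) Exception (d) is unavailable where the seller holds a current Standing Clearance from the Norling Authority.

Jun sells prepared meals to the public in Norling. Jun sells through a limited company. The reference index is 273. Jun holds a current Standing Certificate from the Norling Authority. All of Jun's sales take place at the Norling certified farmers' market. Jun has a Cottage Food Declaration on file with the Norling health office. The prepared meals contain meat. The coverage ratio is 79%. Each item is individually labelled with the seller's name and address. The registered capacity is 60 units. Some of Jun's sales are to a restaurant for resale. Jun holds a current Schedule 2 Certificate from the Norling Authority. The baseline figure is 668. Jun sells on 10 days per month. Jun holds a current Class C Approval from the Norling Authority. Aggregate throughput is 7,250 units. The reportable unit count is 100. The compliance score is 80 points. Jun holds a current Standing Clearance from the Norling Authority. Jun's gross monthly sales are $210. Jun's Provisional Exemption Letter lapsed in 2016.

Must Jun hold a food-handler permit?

Yes — Jun must hold a food-handler permit.

Exception (a)'s conditions are all satisfied: the reportable unit count is 100, less than the 101 limit; a current Schedule 2 Certificate is held; the number of selling days per month is 10, below the 11 limit. However, paragraphs (e)–(k) must be considered: (e) is triggered — the prepared meals contain meat. (f) is engaged (the coverage ratio is 79%, meeting the 72% threshold), but is overridden by (g): (g) operates — the compliance score is 80 points, below the 89 points limit. (h) would limit (g) — the baseline figure is 668, under the 713 limit — but (i) sets (h) aside: (i) operates — aggregate throughput is 7,250 units, below the 7,480 units limit. (j) would limit (i) — some sales are to a restaurant for resale — but (k) sets (j) aside: (k) operates against (j): a current Standing Certificate is held. So (a) is unavailable.
Exception (b) is satisfied on its face — items are individually labelled; all sales are at a certified farmers' market; gross monthly sales are $210, less than the $220 limit. But applying paragraphs (l)–(m): (l) operates — the registered capacity is 60 units, below the 70 units limit. (m), which would lift (l), does not operate here — there is no Provisional Exemption Letter in force. So (b) is unavailable.
Exception (c) requires that the seller is a natural person (not a corporation or partnership); but the seller operates through a limited company, so (c) is unavailable.
All of (d)'s requirements are met (a current Class C Approval is held; a Cottage Food Declaration is on file). But applying paragraph (n): (n) operates against (d): a current Standing Clearance is held. So (d) is unavailable.
No exception is made out. Jun falls within the general rule.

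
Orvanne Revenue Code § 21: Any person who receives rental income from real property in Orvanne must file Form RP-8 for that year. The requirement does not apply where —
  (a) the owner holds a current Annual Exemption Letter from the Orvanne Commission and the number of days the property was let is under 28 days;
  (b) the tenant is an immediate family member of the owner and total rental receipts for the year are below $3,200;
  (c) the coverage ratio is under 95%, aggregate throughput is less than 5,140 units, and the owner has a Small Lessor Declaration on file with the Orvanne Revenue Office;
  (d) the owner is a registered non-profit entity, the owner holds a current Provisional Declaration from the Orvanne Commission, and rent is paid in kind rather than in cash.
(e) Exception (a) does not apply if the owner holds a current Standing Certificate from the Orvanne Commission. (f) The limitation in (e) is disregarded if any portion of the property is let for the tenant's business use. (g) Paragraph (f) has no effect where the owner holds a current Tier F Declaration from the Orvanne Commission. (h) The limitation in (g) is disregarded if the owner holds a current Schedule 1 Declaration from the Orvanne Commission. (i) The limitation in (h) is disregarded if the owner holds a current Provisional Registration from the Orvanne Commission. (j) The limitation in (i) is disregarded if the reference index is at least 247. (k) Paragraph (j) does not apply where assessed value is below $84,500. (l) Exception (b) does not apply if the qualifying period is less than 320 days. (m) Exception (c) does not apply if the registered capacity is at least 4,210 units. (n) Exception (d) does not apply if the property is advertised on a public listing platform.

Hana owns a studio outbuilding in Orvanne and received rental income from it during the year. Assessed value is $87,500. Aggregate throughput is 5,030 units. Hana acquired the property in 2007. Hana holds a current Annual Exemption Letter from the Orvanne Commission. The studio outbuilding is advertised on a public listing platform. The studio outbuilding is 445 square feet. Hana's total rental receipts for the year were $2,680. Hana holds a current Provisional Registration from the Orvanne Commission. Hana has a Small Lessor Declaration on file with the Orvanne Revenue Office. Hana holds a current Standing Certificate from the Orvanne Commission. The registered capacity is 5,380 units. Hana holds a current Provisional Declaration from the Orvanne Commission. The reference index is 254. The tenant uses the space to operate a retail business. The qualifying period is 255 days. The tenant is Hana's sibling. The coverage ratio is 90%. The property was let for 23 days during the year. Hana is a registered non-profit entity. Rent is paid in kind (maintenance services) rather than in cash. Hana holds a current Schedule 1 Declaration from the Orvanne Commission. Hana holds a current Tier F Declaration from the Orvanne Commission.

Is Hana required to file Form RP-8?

No — exception (a) applies; Hana is not required to file Form RP-8.

Exception (a) is satisfied on its face — a current Annual Exemption Letter is held; the number of days the property was let is 23 days, under the 28 days limit. Under paragraphs (e)–(k): (e) operates (a current Standing Certificate is held), but is overridden by (f): (f) operates — the space is let for business use. (g) would limit (f) — a current Tier F Declaration is held — but (h) sets (g) aside: (h) operates — a current Schedule 1 Declaration is held. (i) would limit (h) — a current Provisional Registration is held — but (j) sets (i) aside: (j) operates against (i): the reference index is 254, meeting the 247 threshold. (k), which would lift (j), is not engaged — assessed value is $87,500, not below $84,500. (a) remains available.
Exception (b): the tenant is an immediate family member; total rental receipts for the year are $2,680, below the $3,200 limit — every condition holds. Turning to paragraph (l): (l) operates against (b): the qualifying period is 255 days, less than the 320 days limit. (b) is therefore removed.
Exception (c)'s conditions are all satisfied: the coverage ratio is 90%, under the 95% limit; aggregate throughput is 5,030 units, less than the 5,140 units limit; a Small Lessor Declaration is on file. But applying paragraph (m): (m) applies — the registered capacity is 5,380 units, meeting the 4,210 units threshold. Exception (c) does not apply.
Exception (d): Hana is a registered non-profit; a current Provisional Declaration is held; rent is paid in kind — every condition holds. But: (n) applies — the property is publicly advertised. So (d) is unavailable.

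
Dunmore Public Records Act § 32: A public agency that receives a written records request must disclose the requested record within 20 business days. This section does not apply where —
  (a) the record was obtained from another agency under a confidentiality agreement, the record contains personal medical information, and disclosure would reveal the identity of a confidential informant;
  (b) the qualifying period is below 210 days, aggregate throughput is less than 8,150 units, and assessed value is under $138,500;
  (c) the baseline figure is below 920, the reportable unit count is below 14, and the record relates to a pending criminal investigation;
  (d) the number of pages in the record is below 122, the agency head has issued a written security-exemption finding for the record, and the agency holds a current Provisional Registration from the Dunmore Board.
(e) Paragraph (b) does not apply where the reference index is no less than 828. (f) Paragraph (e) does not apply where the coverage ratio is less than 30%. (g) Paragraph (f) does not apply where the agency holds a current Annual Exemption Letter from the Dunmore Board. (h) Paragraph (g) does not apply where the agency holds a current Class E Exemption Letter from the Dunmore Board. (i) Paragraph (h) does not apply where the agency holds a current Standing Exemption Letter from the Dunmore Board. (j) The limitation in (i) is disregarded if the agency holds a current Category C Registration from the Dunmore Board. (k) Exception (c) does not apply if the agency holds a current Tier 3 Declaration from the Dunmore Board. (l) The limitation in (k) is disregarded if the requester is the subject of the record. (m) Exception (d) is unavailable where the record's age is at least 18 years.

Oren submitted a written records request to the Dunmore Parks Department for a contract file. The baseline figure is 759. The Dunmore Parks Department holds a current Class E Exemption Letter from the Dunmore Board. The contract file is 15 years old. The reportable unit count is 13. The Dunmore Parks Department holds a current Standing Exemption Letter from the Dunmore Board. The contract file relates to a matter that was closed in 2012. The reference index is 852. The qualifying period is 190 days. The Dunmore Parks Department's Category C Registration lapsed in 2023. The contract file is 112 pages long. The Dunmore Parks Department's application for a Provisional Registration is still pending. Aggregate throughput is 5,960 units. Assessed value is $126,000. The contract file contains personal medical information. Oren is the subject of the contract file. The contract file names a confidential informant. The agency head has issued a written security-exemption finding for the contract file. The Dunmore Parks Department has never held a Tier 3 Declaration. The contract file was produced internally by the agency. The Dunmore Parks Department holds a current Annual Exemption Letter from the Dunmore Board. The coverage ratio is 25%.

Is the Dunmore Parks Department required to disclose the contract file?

Yes — the Dunmore Parks Department must disclose the contract file.

Exception (a) requires that the record was obtained from another agency under a confidentiality agreement; but the contract file was produced internally, so (a) is unavailable.
Exception (b): the qualifying period is 190 days, below the 210 days limit; aggregate throughput is 5,960 units, less than the 8,150 units limit; assessed value is $126,000, under the $138,500 limit — every condition holds. But: (e) operates against (b): the reference index is 852, meeting the 828 threshold. (f) would limit (e) — the coverage ratio is 25%, less than the 30% limit — but (g) sets (f) aside: (g) operates against (f): a current Annual Exemption Letter is held. (h) applies (a current Class E Exemption Letter is held), but is set aside by (i): (i) operates against (h): a current Standing Exemption Letter is held. (j), which would lift (i), is not engaged — there is no Category C Registration in force. (b) is therefore removed.
Exception (c) fails — the contract file relates to a closed matter.
Exception (d) does not apply: no current Provisional Registration is held.
No exception displaces § 32.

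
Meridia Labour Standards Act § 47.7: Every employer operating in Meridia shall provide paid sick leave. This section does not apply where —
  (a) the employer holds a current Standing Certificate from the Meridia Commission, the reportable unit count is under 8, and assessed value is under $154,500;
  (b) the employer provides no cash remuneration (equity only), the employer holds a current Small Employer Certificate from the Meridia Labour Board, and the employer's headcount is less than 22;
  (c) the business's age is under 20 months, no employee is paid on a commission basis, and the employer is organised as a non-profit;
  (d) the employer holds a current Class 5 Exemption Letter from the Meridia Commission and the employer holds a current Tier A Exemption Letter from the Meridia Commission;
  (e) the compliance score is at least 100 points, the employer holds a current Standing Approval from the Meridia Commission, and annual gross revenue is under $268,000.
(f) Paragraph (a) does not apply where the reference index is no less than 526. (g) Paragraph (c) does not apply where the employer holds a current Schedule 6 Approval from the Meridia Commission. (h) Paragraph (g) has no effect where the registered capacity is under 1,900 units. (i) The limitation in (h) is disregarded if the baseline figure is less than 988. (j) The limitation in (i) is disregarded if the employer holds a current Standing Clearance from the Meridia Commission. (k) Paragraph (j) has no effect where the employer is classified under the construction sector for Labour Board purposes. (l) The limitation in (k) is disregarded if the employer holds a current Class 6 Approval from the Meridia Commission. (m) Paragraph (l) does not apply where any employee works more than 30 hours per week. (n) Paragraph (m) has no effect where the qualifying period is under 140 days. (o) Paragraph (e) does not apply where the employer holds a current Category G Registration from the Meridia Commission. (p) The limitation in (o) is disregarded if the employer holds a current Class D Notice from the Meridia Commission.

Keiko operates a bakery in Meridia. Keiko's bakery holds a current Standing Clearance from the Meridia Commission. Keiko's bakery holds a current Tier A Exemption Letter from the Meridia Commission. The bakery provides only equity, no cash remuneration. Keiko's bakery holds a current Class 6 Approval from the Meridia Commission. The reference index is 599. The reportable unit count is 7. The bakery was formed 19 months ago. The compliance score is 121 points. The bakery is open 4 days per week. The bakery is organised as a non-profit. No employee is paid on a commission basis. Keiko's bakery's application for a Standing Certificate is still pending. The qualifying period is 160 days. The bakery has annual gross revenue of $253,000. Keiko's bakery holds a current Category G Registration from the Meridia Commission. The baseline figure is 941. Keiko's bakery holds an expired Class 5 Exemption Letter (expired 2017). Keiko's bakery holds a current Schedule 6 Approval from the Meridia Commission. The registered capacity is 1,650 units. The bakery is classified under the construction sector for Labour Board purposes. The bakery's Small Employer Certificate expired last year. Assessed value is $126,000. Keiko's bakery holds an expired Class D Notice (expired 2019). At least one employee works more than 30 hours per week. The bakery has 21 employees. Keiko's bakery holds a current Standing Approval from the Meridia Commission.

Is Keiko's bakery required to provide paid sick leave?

Yes — Keiko's bakery must provide paid sick leave.

Exception (a) fails — there is no Standing Certificate in force.
Exception (b) requires that the employer holds a current Small Employer Certificate from the Meridia Labour Board; but the Small Employer Certificate has expired, so (b) is unavailable.
Exception (c): the business's age is 19 months, under the 20 months limit; no employee is paid on commission; the employer is a non-profit — every condition holds. But: (g) operates against (c): a current Schedule 6 Approval is held. (h) would limit (g) — the registered capacity is 1,650 units, under the 1,900 units limit — but (i) sets (h) aside: (i) operates against (h): the baseline figure is 941, less than the 988 limit. (j) operates (a current Standing Clearance is held), but is itself disapplied by (k): (k) is triggered — the bakery is classified under the construction sector. (l) operates (a current Class 6 Approval is held), but is displaced by (m): (m) operates against (l): at least one employee exceeds 30 hours/week. (n), which would lift (m), is not engaged — the qualifying period is 160 days, not under 140 days. Exception (c) does not apply.
Exception (d) does not apply: there is no Class 5 Exemption Letter in force.
Exception (e): the compliance score is 121 points, meeting the 100 points threshold; a current Standing Approval is held; annual gross revenue is $253,000, under the $268,000 limit — every condition holds. But: (o) is triggered — a current Category G Registration is held. (p) does not operate here (the Class D Notice is not current), so (o) stands. So (e) is unavailable.
No exception displaces § 47.7.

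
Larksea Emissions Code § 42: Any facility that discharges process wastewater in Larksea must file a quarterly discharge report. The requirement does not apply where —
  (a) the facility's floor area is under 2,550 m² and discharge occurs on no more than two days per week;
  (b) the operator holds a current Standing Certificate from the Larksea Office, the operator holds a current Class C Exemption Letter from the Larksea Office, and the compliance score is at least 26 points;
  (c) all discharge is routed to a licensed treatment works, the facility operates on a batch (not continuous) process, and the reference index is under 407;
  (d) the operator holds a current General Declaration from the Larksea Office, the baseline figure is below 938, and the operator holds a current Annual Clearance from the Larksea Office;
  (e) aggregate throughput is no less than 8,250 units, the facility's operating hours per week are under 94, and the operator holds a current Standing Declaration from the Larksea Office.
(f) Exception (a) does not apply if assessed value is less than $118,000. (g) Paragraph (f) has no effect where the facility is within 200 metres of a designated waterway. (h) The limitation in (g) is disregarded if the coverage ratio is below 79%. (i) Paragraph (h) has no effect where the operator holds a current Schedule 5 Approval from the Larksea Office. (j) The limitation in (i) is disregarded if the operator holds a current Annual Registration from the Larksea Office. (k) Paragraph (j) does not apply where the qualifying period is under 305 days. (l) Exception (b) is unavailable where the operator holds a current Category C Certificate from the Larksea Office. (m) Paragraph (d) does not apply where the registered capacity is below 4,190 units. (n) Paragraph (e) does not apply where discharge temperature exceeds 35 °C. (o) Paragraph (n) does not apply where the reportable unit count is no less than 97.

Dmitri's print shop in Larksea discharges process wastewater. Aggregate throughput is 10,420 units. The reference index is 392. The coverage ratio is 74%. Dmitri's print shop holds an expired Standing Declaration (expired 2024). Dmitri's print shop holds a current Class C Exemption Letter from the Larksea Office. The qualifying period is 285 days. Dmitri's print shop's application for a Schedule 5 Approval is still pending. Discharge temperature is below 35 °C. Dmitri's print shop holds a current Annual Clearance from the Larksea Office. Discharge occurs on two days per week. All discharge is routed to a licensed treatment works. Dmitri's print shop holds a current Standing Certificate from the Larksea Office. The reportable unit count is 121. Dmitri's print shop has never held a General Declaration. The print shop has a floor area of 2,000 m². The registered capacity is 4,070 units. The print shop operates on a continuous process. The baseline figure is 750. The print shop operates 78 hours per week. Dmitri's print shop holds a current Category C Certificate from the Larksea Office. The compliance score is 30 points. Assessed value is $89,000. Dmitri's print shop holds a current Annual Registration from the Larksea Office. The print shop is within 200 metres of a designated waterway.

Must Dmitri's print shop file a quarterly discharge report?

Yes — Dmitri's print shop must file a quarterly discharge report.

All of (a)'s requirements are met (the facility's floor area is 2,000 m², under the 2,550 m² limit; discharge occurs on no more than two days per week). However, paragraphs (f)–(k) must be considered: (f) operates against (a): assessed value is $89,000, less than the $118,000 limit. (g) operates (the print shop is within 200 m of a designated waterway), but is itself disapplied by (h): (h) operates against (g): the coverage ratio is 74%, below the 79% limit. (i), which would lift (h), does not operate here — there is no Schedule 5 Approval in force. So (a) is unavailable.
All of (b)'s requirements are met (a current Standing Certificate is held; a current Class C Exemption Letter is held; the compliance score is 30 points, meeting the 26 points threshold). But applying paragraph (l): (l) applies — a current Category C Certificate is held. Exception (b) does not apply.
Exception (c) fails — the facility operates on a continuous process.
Exception (d) does not apply: there is no General Declaration in force.
Exception (e) fails — the Standing Declaration is not current.
No exception displaces § 42.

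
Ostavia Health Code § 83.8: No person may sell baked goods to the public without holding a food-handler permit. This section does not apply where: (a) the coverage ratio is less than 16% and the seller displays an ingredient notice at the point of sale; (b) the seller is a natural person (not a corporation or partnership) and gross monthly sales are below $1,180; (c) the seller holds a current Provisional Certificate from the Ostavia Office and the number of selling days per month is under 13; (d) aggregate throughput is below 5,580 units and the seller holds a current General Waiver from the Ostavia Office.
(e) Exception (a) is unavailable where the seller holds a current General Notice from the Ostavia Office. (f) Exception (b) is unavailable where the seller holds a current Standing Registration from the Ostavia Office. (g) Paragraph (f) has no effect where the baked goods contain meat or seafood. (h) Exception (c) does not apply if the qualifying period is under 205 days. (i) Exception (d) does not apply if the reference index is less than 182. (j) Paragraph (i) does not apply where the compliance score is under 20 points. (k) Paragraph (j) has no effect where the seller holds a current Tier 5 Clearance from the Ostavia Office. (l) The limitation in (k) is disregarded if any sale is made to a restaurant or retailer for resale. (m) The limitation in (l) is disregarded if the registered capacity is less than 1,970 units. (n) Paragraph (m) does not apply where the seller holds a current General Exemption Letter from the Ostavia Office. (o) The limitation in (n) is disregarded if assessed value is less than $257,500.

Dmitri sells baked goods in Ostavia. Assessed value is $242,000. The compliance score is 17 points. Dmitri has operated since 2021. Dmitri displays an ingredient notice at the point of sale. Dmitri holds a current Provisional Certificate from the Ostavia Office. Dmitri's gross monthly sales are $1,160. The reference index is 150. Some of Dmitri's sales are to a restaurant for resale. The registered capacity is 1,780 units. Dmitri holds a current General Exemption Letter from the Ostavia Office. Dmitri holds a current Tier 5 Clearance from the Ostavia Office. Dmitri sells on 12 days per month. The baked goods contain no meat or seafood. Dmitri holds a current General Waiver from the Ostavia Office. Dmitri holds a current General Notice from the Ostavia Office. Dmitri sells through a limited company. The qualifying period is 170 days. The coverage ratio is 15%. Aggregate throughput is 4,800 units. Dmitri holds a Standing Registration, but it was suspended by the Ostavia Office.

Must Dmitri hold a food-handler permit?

Exception (a): the coverage ratio is 15%, less than the 16% limit; an ingredient notice is displayed — every condition holds. But: (e) operates against (a): a current General Notice is held. (a) is therefore removed.
Exception (b) requires that the seller is a natural person (not a corporation or partnership); but the seller operates through a limited company, so (b) is unavailable.
Exception (c)'s conditions are all satisfied: a current Provisional Certificate is held; the number of selling days per month is 12, under the 13 limit. But applying paragraph (h): (h) applies — the qualifying period is 170 days, under the 205 days limit. So (c) is unavailable.
All of (d)'s requirements are met (aggregate throughput is 4,800 units, below the 5,580 units limit; a current General Waiver is held). Turning to paragraphs (i)–(o): (i) operates against (d): the reference index is 150, less than the 182 limit. (j) operates (the compliance score is 17 points, under the 20 points limit), but is itself disapplied by (k): (k) applies — a current Tier 5 Clearance is held. (l) applies (some sales are to a restaurant for resale), but is displaced by (m): (m) applies — the registered capacity is 1,780 units, less than the 1,970 units limit. (n) would limit (m) — a current General Exemption Letter is held — but (o) sets (n) aside: (o) operates against (n): assessed value is $242,000, less than the $257,500 limit. So (d) is unavailable.
No exception displaces § 83.8.

Yes — Dmitri must hold a food-handler permit.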